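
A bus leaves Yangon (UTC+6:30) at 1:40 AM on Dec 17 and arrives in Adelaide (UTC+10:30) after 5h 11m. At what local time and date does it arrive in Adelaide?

Convert departure to UTC: 1:40 AM − 6:30 = 7:10 PM UTC on Dec 16.
Add 5 hours and 11 minutes travel time → 12:21 AM UTC (Dec 17).
Adelaide is UTC+10:30, so local arrival = 12:21 AM + 10:30 = 10:51 AM on Dec 17.

10:51 AM on December 17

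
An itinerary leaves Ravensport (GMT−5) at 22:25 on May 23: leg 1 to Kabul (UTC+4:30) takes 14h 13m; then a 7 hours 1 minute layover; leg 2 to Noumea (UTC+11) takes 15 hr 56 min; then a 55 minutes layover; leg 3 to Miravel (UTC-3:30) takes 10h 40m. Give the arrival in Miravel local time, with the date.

Convert departure to UTC: 22:25 + 5:00 = 03:25 UTC on May 24.
Add 14 hours 13 minutes leg 1 → 17:38 UTC.
Add 7 hours and 1 minute layover in Kabul → 00:39 UTC (May 25).
Add 15 hours and 56 minutes leg 2 → 16:35 UTC.
Add 55 minutes layover in Noumea → 17:30 UTC.
Add 10 hours and 40 minutes leg 3 → 04:10 UTC (May 26).
Miravel is UTC−3:30, so local arrival = 04:10 − 3:30 = 00:40 on May 26.

00:40 on May 26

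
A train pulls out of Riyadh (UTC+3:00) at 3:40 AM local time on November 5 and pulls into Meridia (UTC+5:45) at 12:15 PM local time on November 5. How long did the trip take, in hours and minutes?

5 hours 50 minutes

Departure in UTC: 3:40 AM − 3:00 = 12:40 AM on Nov 5.
Arrival in UTC: 12:15 PM − 5:45 = 6:30 AM on Nov 5.
Elapsed = 6:30 AM − 12:40 AM = 5 hours 50 minutes.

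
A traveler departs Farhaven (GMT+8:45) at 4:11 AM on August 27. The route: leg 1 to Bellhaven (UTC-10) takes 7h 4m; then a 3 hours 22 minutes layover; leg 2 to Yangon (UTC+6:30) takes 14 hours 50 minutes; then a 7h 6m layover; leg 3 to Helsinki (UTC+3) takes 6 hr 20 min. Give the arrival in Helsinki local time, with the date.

1:08 PM on August 28

Convert departure to UTC: 4:11 AM − 8:45 = 7:26 PM UTC on Aug 26.
Add 7 hours 4 minutes leg 1 → 2:30 AM UTC (Aug 27).
Add 3 hours 22 minutes layover in Bellhaven → 5:52 AM UTC.
Add 14 hours 50 minutes leg 2 → 8:42 PM UTC.
Add 7 hours 6 minutes layover in Yangon → 3:48 AM UTC (Aug 28).
Add 6 hours 20 minutes leg 3 → 10:08 AM UTC.
Helsinki is UTC+3:00, so local arrival = 10:08 AM + 3:00 = 1:08 PM on Aug 28.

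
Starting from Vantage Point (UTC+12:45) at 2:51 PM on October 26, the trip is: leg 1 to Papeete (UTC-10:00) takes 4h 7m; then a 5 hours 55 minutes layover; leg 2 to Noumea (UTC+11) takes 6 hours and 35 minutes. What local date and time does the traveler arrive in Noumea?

Convert departure to UTC: 2:51 PM − 12:45 = 2:06 AM UTC on Oct 26.
Add 4 hours 7 minutes leg 1 → 6:13 AM UTC.
Add 5 hours and 55 minutes layover in Papeete → 12:08 PM UTC.
Add 6 hours 35 minutes leg 2 → 6:43 PM UTC.
Noumea is UTC+11:00, so local arrival = 6:43 PM + 11:00 = 5:43 AM on Oct 27.

5:43 AM on October 27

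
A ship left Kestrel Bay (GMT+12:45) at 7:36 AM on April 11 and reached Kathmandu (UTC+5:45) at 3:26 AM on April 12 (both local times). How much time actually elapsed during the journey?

26 hours 50 minutes

Departure in UTC: 7:36 AM − 12:45 = 6:51 PM on Apr 10.
Arrival in UTC: 3:26 AM − 5:45 = 9:41 PM on Apr 11.
Elapsed = 9:41 PM − 6:51 PM (+1 day) = 26 hours 50 minutes.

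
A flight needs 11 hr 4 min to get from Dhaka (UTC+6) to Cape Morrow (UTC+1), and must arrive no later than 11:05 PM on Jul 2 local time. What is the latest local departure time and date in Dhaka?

5:01 PM on July 2

Target arrival in UTC: 11:05 PM − 1:00 = 10:05 PM on Jul 2.
Subtract 11 hours 4 minutes → departure 11:01 AM UTC on Jul 2.
Dhaka is UTC+6:00: 11:01 AM + 6:00 = 5:01 PM on Jul 2.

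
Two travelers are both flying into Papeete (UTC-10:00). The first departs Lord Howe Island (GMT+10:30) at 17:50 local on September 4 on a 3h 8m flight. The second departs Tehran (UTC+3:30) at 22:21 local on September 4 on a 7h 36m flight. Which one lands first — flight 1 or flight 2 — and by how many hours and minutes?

Flight 1 in UTC: 17:50 − 10:30 = 07:20 on Sep 4.
+3 hours 8 minutes → arrive 10:28 UTC on Sep 4.
Flight 2 in UTC: 22:21 − 3:30 = 18:51 on Sep 4.
+7 hours 36 minutes → arrive 02:27 UTC on Sep 5.
Flight 1 lands earlier by 15 hours 59 minutes.

the first, by 15 hours 59 minutes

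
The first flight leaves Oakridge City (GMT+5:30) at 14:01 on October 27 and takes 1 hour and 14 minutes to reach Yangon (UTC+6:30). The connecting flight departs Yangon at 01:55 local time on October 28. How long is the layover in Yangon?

Convert departure to UTC: 14:01 − 5:30 = 08:31 UTC on Oct 27.
Add 1 hour 14 minutes flight time → 09:45 UTC.
Yangon is UTC+6:30, so local arrival = 09:45 + 6:30 = 16:15 on Oct 27.
Layover = 01:55 − 16:15 (+1 day) = 9 hours 40 minutes.

9 hours 40 minutes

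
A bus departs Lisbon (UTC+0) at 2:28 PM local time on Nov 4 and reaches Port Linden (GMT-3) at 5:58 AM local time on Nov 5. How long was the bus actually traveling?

18 hours 30 minutes

Departure is already UTC: 2:28 PM on Nov 4.
Arrival in UTC: 5:58 AM + 3:00 = 8:58 AM on Nov 5.
Elapsed = 8:58 AM − 2:28 PM (+1 day) = 18 hours 30 minutes.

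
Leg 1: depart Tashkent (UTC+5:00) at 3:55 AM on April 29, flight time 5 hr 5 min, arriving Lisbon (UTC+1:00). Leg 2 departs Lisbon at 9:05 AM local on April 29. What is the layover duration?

Convert departure to UTC: 3:55 AM − 5:00 = 10:55 PM UTC on Apr 28.
Add 5 hours and 5 minutes flight time → 4:00 AM UTC (Apr 29).
Lisbon is UTC+1:00, so local arrival = 4:00 AM + 1:00 = 5:00 AM on Apr 29.
Layover = 9:05 AM − 5:00 AM = 4 hours 5 minutes.

4 hours 5 minutes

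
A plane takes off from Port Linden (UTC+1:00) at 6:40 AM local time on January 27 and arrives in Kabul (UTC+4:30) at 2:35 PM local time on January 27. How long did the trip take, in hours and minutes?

4 hours 25 minutes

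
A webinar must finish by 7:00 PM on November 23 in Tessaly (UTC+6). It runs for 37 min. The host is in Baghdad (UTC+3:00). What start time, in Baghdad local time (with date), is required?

Target end time in UTC: 7:00 PM − 6:00 = 1:00 PM on Nov 23.
Subtract 37 minutes → start 12:23 PM UTC on Nov 23.
Baghdad is UTC+3:00: 12:23 PM + 3:00 = 3:23 PM on Nov 23.

3:23 PM on November 23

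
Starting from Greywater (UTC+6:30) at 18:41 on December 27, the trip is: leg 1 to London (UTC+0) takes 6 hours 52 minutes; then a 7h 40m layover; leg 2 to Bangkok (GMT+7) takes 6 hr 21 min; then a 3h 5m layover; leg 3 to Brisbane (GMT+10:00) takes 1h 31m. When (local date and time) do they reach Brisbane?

23:40 on December 28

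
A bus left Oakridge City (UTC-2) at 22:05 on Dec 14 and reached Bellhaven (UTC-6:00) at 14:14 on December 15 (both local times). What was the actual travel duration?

20 hours 9 minutes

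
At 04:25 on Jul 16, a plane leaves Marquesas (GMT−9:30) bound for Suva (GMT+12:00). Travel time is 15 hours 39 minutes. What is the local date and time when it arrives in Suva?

17:34 on July 17

Convert departure to UTC: 04:25 + 9:30 = 13:55 UTC on Jul 16.
Add 15 hours 39 minutes travel time → 05:34 UTC (Jul 17).
Suva is UTC+12:00, so local arrival = 05:34 + 12:00 = 17:34 on Jul 17.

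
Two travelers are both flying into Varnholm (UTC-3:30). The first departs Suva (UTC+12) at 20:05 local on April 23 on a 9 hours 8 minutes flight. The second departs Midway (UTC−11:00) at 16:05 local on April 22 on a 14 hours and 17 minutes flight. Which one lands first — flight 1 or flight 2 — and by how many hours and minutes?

Flight 1 in UTC: 20:05 − 12:00 = 08:05 on Apr 23.
+9 hours 8 minutes → arrive 17:13 UTC on Apr 23.
Flight 2 in UTC: 16:05 + 11:00 = 03:05 on Apr 23.
+14 hours and 17 minutes → arrive 17:22 UTC on Apr 23.
Flight 1 lands earlier by 9 minutes.

the first, by 9 minutes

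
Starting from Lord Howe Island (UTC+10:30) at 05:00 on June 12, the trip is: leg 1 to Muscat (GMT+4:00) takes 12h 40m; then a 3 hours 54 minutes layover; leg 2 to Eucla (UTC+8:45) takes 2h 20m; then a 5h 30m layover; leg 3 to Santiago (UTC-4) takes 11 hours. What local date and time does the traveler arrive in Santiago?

01:54 on June 13

Convert departure to UTC: 05:00 − 10:30 = 18:30 UTC on Jun 11.
Add 12 hours and 40 minutes leg 1 → 07:10 UTC (Jun 12).
Add 3 hours and 54 minutes layover in Muscat → 11:04 UTC.
Add 2 hours 20 minutes leg 2 → 13:24 UTC.
Add 5 hours and 30 minutes layover in Eucla → 18:54 UTC.
Add 11 hours leg 3 → 05:54 UTC (Jun 13).
Santiago is UTC−4:00, so local arrival = 05:54 − 4:00 = 01:54 on Jun 13.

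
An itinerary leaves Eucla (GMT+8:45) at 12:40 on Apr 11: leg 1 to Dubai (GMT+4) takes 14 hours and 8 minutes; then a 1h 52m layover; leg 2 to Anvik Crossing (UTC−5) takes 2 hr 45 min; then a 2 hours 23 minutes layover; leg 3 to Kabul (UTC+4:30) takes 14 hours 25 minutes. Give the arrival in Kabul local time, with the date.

Convert departure to UTC: 12:40 − 8:45 = 03:55 UTC on Apr 11.
Add 14 hours 8 minutes leg 1 → 18:03 UTC.
Add 1 hour 52 minutes layover in Dubai → 19:55 UTC.
Add 2 hours 45 minutes leg 2 → 22:40 UTC.
Add 2 hours and 23 minutes layover in Anvik Crossing → 01:03 UTC (Apr 12).
Add 14 hours 25 minutes leg 3 → 15:28 UTC.
Kabul is UTC+4:30, so local arrival = 15:28 + 4:30 = 19:58 on Apr 12.

19:58 on April 12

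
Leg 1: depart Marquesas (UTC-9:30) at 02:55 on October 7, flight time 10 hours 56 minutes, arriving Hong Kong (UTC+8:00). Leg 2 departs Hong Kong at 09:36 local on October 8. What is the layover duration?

Convert departure to UTC: 02:55 + 9:30 = 12:25 UTC on Oct 7.
Add 10 hours and 56 minutes flight time → 23:21 UTC.
Hong Kong is UTC+8:00, so local arrival = 23:21 + 8:00 = 07:21 on Oct 8.
Layover = 09:36 − 07:21 = 2 hours 15 minutes.

2 hours 15 minutes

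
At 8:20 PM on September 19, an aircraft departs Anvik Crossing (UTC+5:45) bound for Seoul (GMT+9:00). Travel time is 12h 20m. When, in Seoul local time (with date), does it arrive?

11:55 AM on September 20

Convert departure to UTC: 8:20 PM − 5:45 = 2:35 PM UTC on Sep 19.
Add 12 hours and 20 minutes travel time → 2:55 AM UTC (Sep 20).
Seoul is UTC+9:00, so local arrival = 2:55 AM + 9:00 = 11:55 AM on Sep 20.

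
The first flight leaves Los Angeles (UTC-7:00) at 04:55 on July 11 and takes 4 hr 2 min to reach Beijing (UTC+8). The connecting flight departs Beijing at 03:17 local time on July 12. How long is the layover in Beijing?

Convert departure to UTC: 04:55 + 7:00 = 11:55 UTC on Jul 11.
Add 4 hours 2 minutes flight time → 15:57 UTC.
Beijing is UTC+8:00, so local arrival = 15:57 + 8:00 = 23:57 on Jul 11.
Layover = 03:17 − 23:57 (+1 day) = 3 hours 20 minutes.

3 hours 20 minutes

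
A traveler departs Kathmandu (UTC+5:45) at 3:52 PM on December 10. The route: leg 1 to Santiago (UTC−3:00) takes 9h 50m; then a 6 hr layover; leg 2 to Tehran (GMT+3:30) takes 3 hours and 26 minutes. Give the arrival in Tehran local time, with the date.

Convert departure to UTC: 3:52 PM − 5:45 = 10:07 AM UTC on Dec 10.
Add 9 hours and 50 minutes leg 1 → 7:57 PM UTC.
Add 6 hours layover in Santiago → 1:57 AM UTC (Dec 11).
Add 3 hours and 26 minutes leg 2 → 5:23 AM UTC.
Tehran is UTC+3:30, so local arrival = 5:23 AM + 3:30 = 8:53 AM on Dec 11.

8:53 AM on December 11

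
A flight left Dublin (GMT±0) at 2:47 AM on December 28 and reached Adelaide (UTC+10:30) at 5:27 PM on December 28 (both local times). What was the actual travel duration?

4 hours 10 minutes

Adelaide is 10:30 ahead of Dublin.
Clock-face elapsed time (ignoring zones) is 14 hours 40 minutes.
Actual elapsed = 14 hours 40 minutes − 10:30 = 4 hours 10 minutes.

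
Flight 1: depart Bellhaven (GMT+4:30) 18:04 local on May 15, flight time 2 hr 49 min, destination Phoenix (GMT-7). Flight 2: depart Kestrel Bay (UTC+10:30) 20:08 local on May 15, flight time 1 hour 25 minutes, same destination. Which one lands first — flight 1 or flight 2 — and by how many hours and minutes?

Flight 1 in UTC: 18:04 − 4:30 = 13:34 on May 15.
+2 hours 49 minutes → arrive 16:23 UTC on May 15.
Flight 2 in UTC: 20:08 − 10:30 = 09:38 on May 15.
+1 hour 25 minutes → arrive 11:03 UTC on May 15.
Flight 2 lands earlier by 5 hours 20 minutes.

the second, by 5 hours 20 minutes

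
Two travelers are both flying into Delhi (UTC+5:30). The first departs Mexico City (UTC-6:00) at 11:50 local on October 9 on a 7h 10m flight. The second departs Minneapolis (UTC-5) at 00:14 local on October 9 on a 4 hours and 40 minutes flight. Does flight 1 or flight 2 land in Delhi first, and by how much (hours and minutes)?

the second, by 15 hours 6 minutes

Flight 1 in UTC: 11:50 + 6:00 = 17:50 on Oct 9.
+7 hours 10 minutes → arrive 01:00 UTC on Oct 10.
Flight 2 in UTC: 00:14 + 5:00 = 05:14 on Oct 9.
+4 hours and 40 minutes → arrive 09:54 UTC on Oct 9.
Flight 2 lands earlier by 15 hours 6 minutes.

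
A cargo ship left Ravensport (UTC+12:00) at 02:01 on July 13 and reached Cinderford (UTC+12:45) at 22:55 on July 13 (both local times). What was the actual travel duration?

20 hours 9 minutes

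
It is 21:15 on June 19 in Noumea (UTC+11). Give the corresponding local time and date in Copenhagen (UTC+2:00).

12:15 on Jun 19

In UTC: 21:15 − 11:00 = 10:15 on Jun 19.
Copenhagen is UTC+2:00: 10:15 + 2:00 = 12:15 on Jun 19.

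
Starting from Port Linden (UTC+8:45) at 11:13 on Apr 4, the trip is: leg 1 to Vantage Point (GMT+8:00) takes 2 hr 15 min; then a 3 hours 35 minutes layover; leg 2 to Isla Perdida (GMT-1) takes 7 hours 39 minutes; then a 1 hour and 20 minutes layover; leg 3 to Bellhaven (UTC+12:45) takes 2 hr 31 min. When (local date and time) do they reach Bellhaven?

08:33 on April 5

Convert departure to UTC: 11:13 − 8:45 = 02:28 UTC on Apr 4.
Add 2 hours and 15 minutes leg 1 → 04:43 UTC.
Add 3 hours 35 minutes layover in Vantage Point → 08:18 UTC.
Add 7 hours and 39 minutes leg 2 → 15:57 UTC.
Add 1 hour and 20 minutes layover in Isla Perdida → 17:17 UTC.
Add 2 hours and 31 minutes leg 3 → 19:48 UTC.
Bellhaven is UTC+12:45, so local arrival = 19:48 + 12:45 = 08:33 on Apr 5.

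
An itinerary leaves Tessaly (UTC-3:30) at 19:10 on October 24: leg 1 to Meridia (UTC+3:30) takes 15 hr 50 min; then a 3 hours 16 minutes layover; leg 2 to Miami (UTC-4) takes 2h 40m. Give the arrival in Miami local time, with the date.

16:26 on October 25

Convert departure to UTC: 19:10 + 3:30 = 22:40 UTC on Oct 24.
Add 15 hours and 50 minutes leg 1 → 14:30 UTC (Oct 25).
Add 3 hours and 16 minutes layover in Meridia → 17:46 UTC.
Add 2 hours 40 minutes leg 2 → 20:26 UTC.
Miami is UTC−4:00, so local arrival = 20:26 − 4:00 = 16:26 on Oct 25.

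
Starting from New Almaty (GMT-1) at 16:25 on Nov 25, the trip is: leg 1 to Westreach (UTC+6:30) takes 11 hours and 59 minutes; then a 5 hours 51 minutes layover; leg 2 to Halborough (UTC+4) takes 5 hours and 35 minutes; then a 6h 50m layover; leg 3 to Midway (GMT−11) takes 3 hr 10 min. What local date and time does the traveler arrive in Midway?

Convert departure to UTC: 16:25 + 1:00 = 17:25 UTC on Nov 25.
Add 11 hours and 59 minutes leg 1 → 05:24 UTC (Nov 26).
Add 5 hours and 51 minutes layover in Westreach → 11:15 UTC.
Add 5 hours 35 minutes leg 2 → 16:50 UTC.
Add 6 hours 50 minutes layover in Halborough → 23:40 UTC.
Add 3 hours and 10 minutes leg 3 → 02:50 UTC (Nov 27).
Midway is UTC−11:00, so local arrival = 02:50 − 11:00 = 15:50 on Nov 26.

15:50 on November 26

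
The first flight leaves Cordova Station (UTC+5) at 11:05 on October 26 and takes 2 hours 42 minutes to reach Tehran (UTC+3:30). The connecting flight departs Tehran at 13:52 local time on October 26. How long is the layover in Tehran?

1 hour 35 minutes

Convert departure to UTC: 11:05 − 5:00 = 06:05 UTC on Oct 26.
Add 2 hours 42 minutes flight time → 08:47 UTC.
Tehran is UTC+3:30, so local arrival = 08:47 + 3:30 = 12:17 on Oct 26.
Layover = 13:52 − 12:17 = 1 hour 35 minutes.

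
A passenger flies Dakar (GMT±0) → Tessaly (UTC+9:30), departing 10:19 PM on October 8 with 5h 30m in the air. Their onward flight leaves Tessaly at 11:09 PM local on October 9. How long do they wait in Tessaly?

Dakar is at UTC+0, so departure is already 10:19 PM UTC on Oct 8.
Add 5 hours and 30 minutes flight time → 3:49 AM UTC (Oct 9).
Tessaly is UTC+9:30, so local arrival = 3:49 AM + 9:30 = 1:19 PM on Oct 9.
Layover = 11:09 PM − 1:19 PM = 9 hours 50 minutes.

9 hours 50 minutes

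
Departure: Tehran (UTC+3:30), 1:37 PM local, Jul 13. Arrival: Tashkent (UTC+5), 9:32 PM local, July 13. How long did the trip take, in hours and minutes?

6 hours 25 minutes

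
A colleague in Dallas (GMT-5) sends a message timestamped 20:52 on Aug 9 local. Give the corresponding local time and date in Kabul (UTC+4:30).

06:22 on August 10

Kabul is 9:30 ahead of Dallas.
Shift by the zone difference: 20:52 + 9:30 = 06:22 on Aug 10 in Kabul.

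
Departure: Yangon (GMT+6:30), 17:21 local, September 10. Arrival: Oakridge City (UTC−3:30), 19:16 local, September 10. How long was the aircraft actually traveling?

11 hours 55 minutes

Oakridge City is 10:00 behind Yangon.
Clock-face elapsed time (ignoring zones) is 1 hour 55 minutes.
Actual elapsed = 1 hour 55 minutes + 10:00 = 11 hours 55 minutes.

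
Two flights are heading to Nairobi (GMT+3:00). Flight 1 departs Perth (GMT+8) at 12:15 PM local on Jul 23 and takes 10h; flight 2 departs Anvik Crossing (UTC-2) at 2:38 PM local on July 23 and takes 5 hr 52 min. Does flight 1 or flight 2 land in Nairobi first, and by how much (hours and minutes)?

the first, by 8 hours 15 minutes

Flight 1 in UTC: 12:15 PM − 8:00 = 4:15 AM on Jul 23.
+10 hours → arrive 2:15 PM UTC on Jul 23.
Flight 2 in UTC: 2:38 PM + 2:00 = 4:38 PM on Jul 23.
+5 hours and 52 minutes → arrive 10:30 PM UTC on Jul 23.
Flight 1 lands earlier by 8 hours 15 minutes.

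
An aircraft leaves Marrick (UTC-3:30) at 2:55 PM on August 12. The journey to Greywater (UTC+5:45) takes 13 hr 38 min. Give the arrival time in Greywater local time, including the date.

1:48 PM on August 13

Convert departure to UTC: 2:55 PM + 3:30 = 6:25 PM UTC on Aug 12.
Add 13 hours 38 minutes travel time → 8:03 AM UTC (Aug 13).
Greywater is UTC+5:45, so local arrival = 8:03 AM + 5:45 = 1:48 PM on Aug 13.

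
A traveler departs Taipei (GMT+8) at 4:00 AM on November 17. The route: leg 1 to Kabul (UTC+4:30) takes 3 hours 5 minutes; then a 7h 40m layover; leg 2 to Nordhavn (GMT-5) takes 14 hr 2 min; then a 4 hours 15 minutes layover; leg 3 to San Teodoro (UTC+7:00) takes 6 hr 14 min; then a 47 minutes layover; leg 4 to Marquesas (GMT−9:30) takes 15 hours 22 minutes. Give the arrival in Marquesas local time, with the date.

1:55 PM on November 18

Convert departure to UTC: 4:00 AM − 8:00 = 8:00 PM UTC on Nov 16.
Add 3 hours and 5 minutes leg 1 → 11:05 PM UTC.
Add 7 hours 40 minutes layover in Kabul → 6:45 AM UTC (Nov 17).
Add 14 hours 2 minutes leg 2 → 8:47 PM UTC.
Add 4 hours 15 minutes layover in Nordhavn → 1:02 AM UTC (Nov 18).
Add 6 hours and 14 minutes leg 3 → 7:16 AM UTC.
Add 47 minutes layover in San Teodoro → 8:03 AM UTC.
Add 15 hours 22 minutes leg 4 → 11:25 PM UTC.
Marquesas is UTC−9:30, so local arrival = 11:25 PM − 9:30 = 1:55 PM on Nov 18.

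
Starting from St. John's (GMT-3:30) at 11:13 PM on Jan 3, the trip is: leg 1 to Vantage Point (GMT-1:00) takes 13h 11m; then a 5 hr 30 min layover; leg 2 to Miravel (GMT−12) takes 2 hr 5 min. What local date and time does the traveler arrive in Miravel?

11:29 AM on Jan 4

Convert departure to UTC: 11:13 PM + 3:30 = 2:43 AM UTC on Jan 4.
Add 13 hours 11 minutes leg 1 → 3:54 PM UTC.
Add 5 hours 30 minutes layover in Vantage Point → 9:24 PM UTC.
Add 2 hours 5 minutes leg 2 → 11:29 PM UTC.
Miravel is UTC−12:00, so local arrival = 11:29 PM − 12:00 = 11:29 AM on Jan 4.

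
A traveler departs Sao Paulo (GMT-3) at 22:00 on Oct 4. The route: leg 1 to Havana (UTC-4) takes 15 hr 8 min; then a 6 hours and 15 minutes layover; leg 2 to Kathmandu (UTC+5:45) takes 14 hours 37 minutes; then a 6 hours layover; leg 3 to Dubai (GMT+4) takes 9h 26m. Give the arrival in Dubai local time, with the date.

08:26 on October 7

Convert departure to UTC: 22:00 + 3:00 = 01:00 UTC on Oct 5.
Add 15 hours 8 minutes leg 1 → 16:08 UTC.
Add 6 hours and 15 minutes layover in Havana → 22:23 UTC.
Add 14 hours 37 minutes leg 2 → 13:00 UTC (Oct 6).
Add 6 hours layover in Kathmandu → 19:00 UTC.
Add 9 hours and 26 minutes leg 3 → 04:26 UTC (Oct 7).
Dubai is UTC+4:00, so local arrival = 04:26 + 4:00 = 08:26 on Oct 7.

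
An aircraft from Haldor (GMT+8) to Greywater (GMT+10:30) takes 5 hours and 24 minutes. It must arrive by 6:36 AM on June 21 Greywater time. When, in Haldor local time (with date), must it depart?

10:42 PM on Jun 20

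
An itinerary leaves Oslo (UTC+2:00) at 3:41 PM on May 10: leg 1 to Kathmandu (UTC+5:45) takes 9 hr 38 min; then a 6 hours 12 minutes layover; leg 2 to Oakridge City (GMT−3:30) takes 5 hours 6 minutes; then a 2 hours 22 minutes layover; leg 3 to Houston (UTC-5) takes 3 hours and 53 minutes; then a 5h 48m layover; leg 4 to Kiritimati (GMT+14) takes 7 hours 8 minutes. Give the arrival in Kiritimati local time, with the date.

Convert departure to UTC: 3:41 PM − 2:00 = 1:41 PM UTC on May 10.
Add 9 hours and 38 minutes leg 1 → 11:19 PM UTC.
Add 6 hours 12 minutes layover in Kathmandu → 5:31 AM UTC (May 11).
Add 5 hours 6 minutes leg 2 → 10:37 AM UTC.
Add 2 hours 22 minutes layover in Oakridge City → 12:59 PM UTC.
Add 3 hours and 53 minutes leg 3 → 4:52 PM UTC.
Add 5 hours and 48 minutes layover in Houston → 10:40 PM UTC.
Add 7 hours and 8 minutes leg 4 → 5:48 AM UTC (May 12).
Kiritimati is UTC+14:00, so local arrival = 5:48 AM + 14:00 = 7:48 PM on May 12.

7:48 PM on May 12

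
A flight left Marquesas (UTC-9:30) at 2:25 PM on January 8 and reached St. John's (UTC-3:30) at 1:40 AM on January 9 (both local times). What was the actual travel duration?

5 hours 15 minutes

Departure in UTC: 2:25 PM + 9:30 = 11:55 PM on Jan 8.
Arrival in UTC: 1:40 AM + 3:30 = 5:10 AM on Jan 9.
Elapsed = 5:10 AM − 11:55 PM (+1 day) = 5 hours 15 minutes.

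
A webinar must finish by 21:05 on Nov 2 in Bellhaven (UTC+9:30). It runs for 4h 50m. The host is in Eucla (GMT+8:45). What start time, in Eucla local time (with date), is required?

Target end time in UTC: 21:05 − 9:30 = 11:35 on Nov 2.
Subtract 4 hours and 50 minutes → start 06:45 UTC on Nov 2.
Eucla is UTC+8:45: 06:45 + 8:45 = 15:30 on Nov 2.

15:30 on November 2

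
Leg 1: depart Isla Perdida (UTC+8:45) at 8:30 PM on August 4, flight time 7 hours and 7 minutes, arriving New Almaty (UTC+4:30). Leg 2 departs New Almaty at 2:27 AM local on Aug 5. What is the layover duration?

3 hours 5 minutes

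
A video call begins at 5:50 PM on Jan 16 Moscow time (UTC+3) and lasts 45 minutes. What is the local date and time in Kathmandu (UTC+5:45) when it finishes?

Convert start to UTC: 5:50 PM − 3:00 = 2:50 PM UTC on Jan 16.
Add 45 minutes duration → 3:35 PM UTC.
Kathmandu is UTC+5:45, so local end time = 3:35 PM + 5:45 = 9:20 PM on Jan 16.

9:20 PM on January 16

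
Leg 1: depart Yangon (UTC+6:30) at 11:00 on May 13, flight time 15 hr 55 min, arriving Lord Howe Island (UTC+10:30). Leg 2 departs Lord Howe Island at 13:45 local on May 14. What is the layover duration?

Convert departure to UTC: 11:00 − 6:30 = 04:30 UTC on May 13.
Add 15 hours and 55 minutes flight time → 20:25 UTC.
Lord Howe Island is UTC+10:30, so local arrival = 20:25 + 10:30 = 06:55 on May 14.
Layover = 13:45 − 06:55 = 6 hours 50 minutes.

6 hours 50 minutes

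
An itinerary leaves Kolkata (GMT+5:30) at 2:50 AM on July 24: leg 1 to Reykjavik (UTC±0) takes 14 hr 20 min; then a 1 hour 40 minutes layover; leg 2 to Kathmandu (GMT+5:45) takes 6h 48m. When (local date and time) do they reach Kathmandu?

Convert departure to UTC: 2:50 AM − 5:30 = 9:20 PM UTC on Jul 23.
Add 14 hours and 20 minutes leg 1 → 11:40 AM UTC (Jul 24).
Add 1 hour 40 minutes layover in Reykjavik → 1:20 PM UTC.
Add 6 hours 48 minutes leg 2 → 8:08 PM UTC.
Kathmandu is UTC+5:45, so local arrival = 8:08 PM + 5:45 = 1:53 AM on Jul 25.

1:53 AM on July 25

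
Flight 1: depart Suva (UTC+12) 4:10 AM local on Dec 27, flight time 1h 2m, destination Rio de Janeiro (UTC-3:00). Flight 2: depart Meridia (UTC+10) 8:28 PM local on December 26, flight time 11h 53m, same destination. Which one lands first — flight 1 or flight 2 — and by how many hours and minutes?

the first, by 5 hours 9 minutes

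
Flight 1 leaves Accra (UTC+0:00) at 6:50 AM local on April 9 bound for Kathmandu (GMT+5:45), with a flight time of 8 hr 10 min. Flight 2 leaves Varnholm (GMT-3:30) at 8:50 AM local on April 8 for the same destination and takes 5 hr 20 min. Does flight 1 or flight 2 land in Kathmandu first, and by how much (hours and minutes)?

the second, by 21 hours 20 minutes

Flight 1 departs at 6:50 AM UTC (Apr 9).
+8 hours and 10 minutes → arrive 3:00 PM UTC on Apr 9.
Flight 2 in UTC: 8:50 AM + 3:30 = 12:20 PM on Apr 8.
+5 hours 20 minutes → arrive 5:40 PM UTC on Apr 8.
Flight 2 lands earlier by 21 hours 20 minutes.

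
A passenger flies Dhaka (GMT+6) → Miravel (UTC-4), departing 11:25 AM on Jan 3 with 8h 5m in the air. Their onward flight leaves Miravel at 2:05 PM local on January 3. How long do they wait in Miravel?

4 hours 35 minutes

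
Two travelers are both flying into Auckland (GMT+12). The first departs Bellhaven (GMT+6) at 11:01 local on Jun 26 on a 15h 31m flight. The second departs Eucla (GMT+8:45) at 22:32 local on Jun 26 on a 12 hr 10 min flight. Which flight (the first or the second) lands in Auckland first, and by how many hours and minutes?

the first, by 5 hours 25 minutes

Flight 1 in UTC: 11:01 − 6:00 = 05:01 on Jun 26.
+15 hours 31 minutes → arrive 20:32 UTC on Jun 26.
Flight 2 in UTC: 22:32 − 8:45 = 13:47 on Jun 26.
+12 hours 10 minutes → arrive 01:57 UTC on Jun 27.
Flight 1 lands earlier by 5 hours 25 minutes.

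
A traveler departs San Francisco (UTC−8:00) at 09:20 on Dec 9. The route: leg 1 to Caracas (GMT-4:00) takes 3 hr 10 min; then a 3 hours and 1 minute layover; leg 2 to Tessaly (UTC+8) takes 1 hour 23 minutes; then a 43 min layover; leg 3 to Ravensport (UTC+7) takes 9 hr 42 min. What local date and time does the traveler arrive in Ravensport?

Convert departure to UTC: 09:20 + 8:00 = 17:20 UTC on Dec 9.
Add 3 hours 10 minutes leg 1 → 20:30 UTC.
Add 3 hours and 1 minute layover in Caracas → 23:31 UTC.
Add 1 hour and 23 minutes leg 2 → 00:54 UTC (Dec 10).
Add 43 minutes layover in Tessaly → 01:37 UTC.
Add 9 hours 42 minutes leg 3 → 11:19 UTC.
Ravensport is UTC+7:00, so local arrival = 11:19 + 7:00 = 18:19 on Dec 10.

18:19 on December 10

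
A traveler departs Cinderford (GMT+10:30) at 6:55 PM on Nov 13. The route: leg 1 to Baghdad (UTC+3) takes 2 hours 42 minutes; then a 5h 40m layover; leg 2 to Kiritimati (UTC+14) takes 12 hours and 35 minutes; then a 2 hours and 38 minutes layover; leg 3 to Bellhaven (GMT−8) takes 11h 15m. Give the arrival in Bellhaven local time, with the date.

11:15 AM on Nov 14

Convert departure to UTC: 6:55 PM − 10:30 = 8:25 AM UTC on Nov 13.
Add 2 hours and 42 minutes leg 1 → 11:07 AM UTC.
Add 5 hours and 40 minutes layover in Baghdad → 4:47 PM UTC.
Add 12 hours and 35 minutes leg 2 → 5:22 AM UTC (Nov 14).
Add 2 hours and 38 minutes layover in Kiritimati → 8:00 AM UTC.
Add 11 hours 15 minutes leg 3 → 7:15 PM UTC.
Bellhaven is UTC−8:00, so local arrival = 7:15 PM − 8:00 = 11:15 AM on Nov 14.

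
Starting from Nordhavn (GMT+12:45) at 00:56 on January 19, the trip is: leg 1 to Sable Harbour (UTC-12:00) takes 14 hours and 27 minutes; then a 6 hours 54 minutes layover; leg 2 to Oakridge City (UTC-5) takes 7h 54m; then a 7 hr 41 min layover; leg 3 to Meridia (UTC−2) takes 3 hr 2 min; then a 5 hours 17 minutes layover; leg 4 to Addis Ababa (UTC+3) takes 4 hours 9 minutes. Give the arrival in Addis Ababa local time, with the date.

Convert departure to UTC: 00:56 − 12:45 = 12:11 UTC on Jan 18.
Add 14 hours and 27 minutes leg 1 → 02:38 UTC (Jan 19).
Add 6 hours 54 minutes layover in Sable Harbour → 09:32 UTC.
Add 7 hours 54 minutes leg 2 → 17:26 UTC.
Add 7 hours 41 minutes layover in Oakridge City → 01:07 UTC (Jan 20).
Add 3 hours 2 minutes leg 3 → 04:09 UTC.
Add 5 hours 17 minutes layover in Meridia → 09:26 UTC.
Add 4 hours 9 minutes leg 4 → 13:35 UTC.
Addis Ababa is UTC+3:00, so local arrival = 13:35 + 3:00 = 16:35 on Jan 20.

16:35 on January 20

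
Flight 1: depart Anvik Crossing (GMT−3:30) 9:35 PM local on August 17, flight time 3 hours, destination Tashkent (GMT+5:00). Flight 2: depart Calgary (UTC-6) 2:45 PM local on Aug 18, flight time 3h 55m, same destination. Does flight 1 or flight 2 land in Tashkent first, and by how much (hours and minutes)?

the first, by 20 hours 35 minutes

Flight 1 in UTC: 9:35 PM + 3:30 = 1:05 AM on Aug 18.
+3 hours → arrive 4:05 AM UTC on Aug 18.
Flight 2 in UTC: 2:45 PM + 6:00 = 8:45 PM on Aug 18.
+3 hours 55 minutes → arrive 12:40 AM UTC on Aug 19.
Flight 1 lands earlier by 20 hours 35 minutes.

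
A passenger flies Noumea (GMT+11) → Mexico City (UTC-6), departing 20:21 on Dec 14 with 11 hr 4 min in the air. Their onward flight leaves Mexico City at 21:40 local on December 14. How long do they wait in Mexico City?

7 hours 15 minutes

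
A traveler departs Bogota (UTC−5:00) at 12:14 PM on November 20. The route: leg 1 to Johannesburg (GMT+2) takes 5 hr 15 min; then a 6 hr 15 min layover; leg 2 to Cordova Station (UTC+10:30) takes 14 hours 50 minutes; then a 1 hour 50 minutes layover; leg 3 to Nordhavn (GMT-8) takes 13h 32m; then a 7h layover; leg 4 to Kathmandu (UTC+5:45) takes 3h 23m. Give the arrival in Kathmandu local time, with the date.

Convert departure to UTC: 12:14 PM + 5:00 = 5:14 PM UTC on Nov 20.
Add 5 hours and 15 minutes leg 1 → 10:29 PM UTC.
Add 6 hours 15 minutes layover in Johannesburg → 4:44 AM UTC (Nov 21).
Add 14 hours 50 minutes leg 2 → 7:34 PM UTC.
Add 1 hour 50 minutes layover in Cordova Station → 9:24 PM UTC.
Add 13 hours and 32 minutes leg 3 → 10:56 AM UTC (Nov 22).
Add 7 hours layover in Nordhavn → 5:56 PM UTC.
Add 3 hours 23 minutes leg 4 → 9:19 PM UTC.
Kathmandu is UTC+5:45, so local arrival = 9:19 PM + 5:45 = 3:04 AM on Nov 23.

3:04 AM on November 23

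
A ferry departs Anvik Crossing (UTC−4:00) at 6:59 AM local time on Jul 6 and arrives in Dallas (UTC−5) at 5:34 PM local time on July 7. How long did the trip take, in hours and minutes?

Departure in UTC: 6:59 AM + 4:00 = 10:59 AM on Jul 6.
Arrival in UTC: 5:34 PM + 5:00 = 10:34 PM on Jul 7.
Elapsed = 10:34 PM − 10:59 AM (+1 day) = 35 hours 35 minutes.

35 hours 35 minutes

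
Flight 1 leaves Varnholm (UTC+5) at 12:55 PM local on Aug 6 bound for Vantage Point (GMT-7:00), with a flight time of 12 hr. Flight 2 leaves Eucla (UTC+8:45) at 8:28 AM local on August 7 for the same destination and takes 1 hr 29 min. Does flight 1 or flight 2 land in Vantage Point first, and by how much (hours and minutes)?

the first, by 5 hours 17 minutes

Flight 1 in UTC: 12:55 PM − 5:00 = 7:55 AM on Aug 6.
+12 hours → arrive 7:55 PM UTC on Aug 6.
Flight 2 in UTC: 8:28 AM − 8:45 = 11:43 PM on Aug 6.
+1 hour 29 minutes → arrive 1:12 AM UTC on Aug 7.
Flight 1 lands earlier by 5 hours 17 minutes.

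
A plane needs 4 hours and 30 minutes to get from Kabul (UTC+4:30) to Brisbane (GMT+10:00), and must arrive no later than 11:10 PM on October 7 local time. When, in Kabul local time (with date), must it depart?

1:10 PM on Oct 7

Target arrival in UTC: 11:10 PM − 10:00 = 1:10 PM on Oct 7.
Subtract 4 hours and 30 minutes → departure 8:40 AM UTC on Oct 7.
Kabul is UTC+4:30: 8:40 AM + 4:30 = 1:10 PM on Oct 7.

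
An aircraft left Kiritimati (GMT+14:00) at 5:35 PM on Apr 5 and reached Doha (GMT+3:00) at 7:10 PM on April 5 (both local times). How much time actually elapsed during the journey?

12 hours 35 minutes

Doha is 11:00 behind Kiritimati.
Clock-face elapsed time (ignoring zones) is 1 hour 35 minutes.
Actual elapsed = 1 hour 35 minutes + 11:00 = 12 hours 35 minutes.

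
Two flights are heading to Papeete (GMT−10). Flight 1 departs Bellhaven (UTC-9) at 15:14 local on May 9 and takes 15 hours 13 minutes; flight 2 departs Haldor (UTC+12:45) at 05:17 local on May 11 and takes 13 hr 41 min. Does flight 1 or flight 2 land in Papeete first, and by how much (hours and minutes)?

the first, by 14 hours 46 minutes

Flight 1 in UTC: 15:14 + 9:00 = 00:14 on May 10.
+15 hours and 13 minutes → arrive 15:27 UTC on May 10.
Flight 2 in UTC: 05:17 − 12:45 = 16:32 on May 10.
+13 hours and 41 minutes → arrive 06:13 UTC on May 11.
Flight 1 lands earlier by 14 hours 46 minutes.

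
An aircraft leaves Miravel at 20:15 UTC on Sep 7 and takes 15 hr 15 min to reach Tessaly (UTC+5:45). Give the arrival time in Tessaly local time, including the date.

Departure is given in UTC: 20:15 on Sep 7.
Add 15 hours and 15 minutes → 11:30 UTC (Sep 8).
Tessaly is UTC+5:45: 11:30 + 5:45 = 17:15 on Sep 8.

17:15 on September 8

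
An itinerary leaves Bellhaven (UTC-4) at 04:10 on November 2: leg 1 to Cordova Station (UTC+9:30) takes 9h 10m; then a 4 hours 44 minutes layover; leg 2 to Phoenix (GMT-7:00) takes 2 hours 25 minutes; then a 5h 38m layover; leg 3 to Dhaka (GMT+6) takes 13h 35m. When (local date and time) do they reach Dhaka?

Convert departure to UTC: 04:10 + 4:00 = 08:10 UTC on Nov 2.
Add 9 hours and 10 minutes leg 1 → 17:20 UTC.
Add 4 hours 44 minutes layover in Cordova Station → 22:04 UTC.
Add 2 hours 25 minutes leg 2 → 00:29 UTC (Nov 3).
Add 5 hours 38 minutes layover in Phoenix → 06:07 UTC.
Add 13 hours 35 minutes leg 3 → 19:42 UTC.
Dhaka is UTC+6:00, so local arrival = 19:42 + 6:00 = 01:42 on Nov 4.

01:42 on November 4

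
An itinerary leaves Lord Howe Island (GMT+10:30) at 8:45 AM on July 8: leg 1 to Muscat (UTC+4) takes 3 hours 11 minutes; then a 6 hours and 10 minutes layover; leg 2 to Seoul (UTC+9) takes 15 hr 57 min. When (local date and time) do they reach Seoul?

Convert departure to UTC: 8:45 AM − 10:30 = 10:15 PM UTC on Jul 7.
Add 3 hours 11 minutes leg 1 → 1:26 AM UTC (Jul 8).
Add 6 hours 10 minutes layover in Muscat → 7:36 AM UTC.
Add 15 hours 57 minutes leg 2 → 11:33 PM UTC.
Seoul is UTC+9:00, so local arrival = 11:33 PM + 9:00 = 8:33 AM on Jul 9.

8:33 AM on July 9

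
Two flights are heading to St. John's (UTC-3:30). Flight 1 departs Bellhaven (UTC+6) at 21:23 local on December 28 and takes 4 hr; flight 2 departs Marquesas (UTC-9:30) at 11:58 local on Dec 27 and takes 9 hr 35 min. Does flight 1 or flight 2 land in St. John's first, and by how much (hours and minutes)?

the second, by 12 hours 20 minutes

Flight 1 in UTC: 21:23 − 6:00 = 15:23 on Dec 28.
+4 hours → arrive 19:23 UTC on Dec 28.
Flight 2 in UTC: 11:58 + 9:30 = 21:28 on Dec 27.
+9 hours 35 minutes → arrive 07:03 UTC on Dec 28.
Flight 2 lands earlier by 12 hours 20 minutes.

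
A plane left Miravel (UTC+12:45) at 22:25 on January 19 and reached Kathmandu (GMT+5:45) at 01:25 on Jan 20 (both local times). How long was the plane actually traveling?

10 hours

Departure in UTC: 22:25 − 12:45 = 09:40 on Jan 19.
Arrival in UTC: 01:25 − 5:45 = 19:40 on Jan 19.
Elapsed = 19:40 − 09:40 = 10 hours.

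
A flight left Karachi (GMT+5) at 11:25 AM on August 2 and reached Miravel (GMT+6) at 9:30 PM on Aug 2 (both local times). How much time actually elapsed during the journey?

Departure in UTC: 11:25 AM − 5:00 = 6:25 AM on Aug 2.
Arrival in UTC: 9:30 PM − 6:00 = 3:30 PM on Aug 2.
Elapsed = 3:30 PM − 6:25 AM = 9 hours 5 minutes.

9 hours 5 minutes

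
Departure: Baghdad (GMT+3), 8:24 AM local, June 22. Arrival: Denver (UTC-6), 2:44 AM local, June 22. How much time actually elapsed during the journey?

3 hours 20 minutes

Departure in UTC: 8:24 AM − 3:00 = 5:24 AM on Jun 22.
Arrival in UTC: 2:44 AM + 6:00 = 8:44 AM on Jun 22.
Elapsed = 8:44 AM − 5:24 AM = 3 hours 20 minutes.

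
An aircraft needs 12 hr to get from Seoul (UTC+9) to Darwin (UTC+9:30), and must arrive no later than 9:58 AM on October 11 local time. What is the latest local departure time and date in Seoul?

9:28 PM on Oct 10

Target arrival in UTC: 9:58 AM − 9:30 = 12:28 AM on Oct 11.
Subtract 12 hours → departure 12:28 PM UTC on Oct 10.
Seoul is UTC+9:00: 12:28 PM + 9:00 = 9:28 PM on Oct 10.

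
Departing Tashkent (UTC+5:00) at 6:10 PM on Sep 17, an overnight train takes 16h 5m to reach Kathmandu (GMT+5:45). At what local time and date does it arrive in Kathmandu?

11:00 AM on September 18

Convert departure to UTC: 6:10 PM − 5:00 = 1:10 PM UTC on Sep 17.
Add 16 hours 5 minutes travel time → 5:15 AM UTC (Sep 18).
Kathmandu is UTC+5:45, so local arrival = 5:15 AM + 5:45 = 11:00 AM on Sep 18.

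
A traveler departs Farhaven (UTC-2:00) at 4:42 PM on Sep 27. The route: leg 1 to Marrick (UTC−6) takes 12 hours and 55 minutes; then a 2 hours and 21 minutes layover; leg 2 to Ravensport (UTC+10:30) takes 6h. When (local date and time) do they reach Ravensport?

2:28 AM on Sep 29

Convert departure to UTC: 4:42 PM + 2:00 = 6:42 PM UTC on Sep 27.
Add 12 hours 55 minutes leg 1 → 7:37 AM UTC (Sep 28).
Add 2 hours 21 minutes layover in Marrick → 9:58 AM UTC.
Add 6 hours leg 2 → 3:58 PM UTC.
Ravensport is UTC+10:30, so local arrival = 3:58 PM + 10:30 = 2:28 AM on Sep 29.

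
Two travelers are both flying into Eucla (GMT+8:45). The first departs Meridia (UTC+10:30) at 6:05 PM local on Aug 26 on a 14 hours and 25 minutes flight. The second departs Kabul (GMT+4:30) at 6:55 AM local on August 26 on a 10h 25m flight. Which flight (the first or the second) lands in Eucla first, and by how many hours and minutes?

the second, by 9 hours 10 minutes

Flight 1 in UTC: 6:05 PM − 10:30 = 7:35 AM on Aug 26.
+14 hours and 25 minutes → arrive 10:00 PM UTC on Aug 26.
Flight 2 in UTC: 6:55 AM − 4:30 = 2:25 AM on Aug 26.
+10 hours and 25 minutes → arrive 12:50 PM UTC on Aug 26.
Flight 2 lands earlier by 9 hours 10 minutes.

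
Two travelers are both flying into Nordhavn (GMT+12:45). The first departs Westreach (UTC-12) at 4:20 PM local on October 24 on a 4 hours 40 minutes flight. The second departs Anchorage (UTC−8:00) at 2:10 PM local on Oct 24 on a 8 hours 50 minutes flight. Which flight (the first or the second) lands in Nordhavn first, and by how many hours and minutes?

Flight 1 in UTC: 4:20 PM + 12:00 = 4:20 AM on Oct 25.
+4 hours and 40 minutes → arrive 9:00 AM UTC on Oct 25.
Flight 2 in UTC: 2:10 PM + 8:00 = 10:10 PM on Oct 24.
+8 hours 50 minutes → arrive 7:00 AM UTC on Oct 25.
Flight 2 lands earlier by 2 hours.

the second, by 2 hours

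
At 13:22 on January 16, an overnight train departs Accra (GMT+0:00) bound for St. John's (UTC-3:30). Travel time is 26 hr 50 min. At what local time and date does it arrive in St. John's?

12:42 on January 17

Accra is at UTC+0, so departure is already 13:22 UTC on Jan 16.
Add 26 hours and 50 minutes travel time → 16:12 UTC (Jan 17).
St. John's is UTC−3:30, so local arrival = 16:12 − 3:30 = 12:42 on Jan 17.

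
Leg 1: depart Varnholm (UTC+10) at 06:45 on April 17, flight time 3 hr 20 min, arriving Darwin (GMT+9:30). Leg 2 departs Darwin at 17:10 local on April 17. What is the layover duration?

Convert departure to UTC: 06:45 − 10:00 = 20:45 UTC on Apr 16.
Add 3 hours 20 minutes flight time → 00:05 UTC (Apr 17).
Darwin is UTC+9:30, so local arrival = 00:05 + 9:30 = 09:35 on Apr 17.
Layover = 17:10 − 09:35 = 7 hours 35 minutes.

7 hours 35 minutes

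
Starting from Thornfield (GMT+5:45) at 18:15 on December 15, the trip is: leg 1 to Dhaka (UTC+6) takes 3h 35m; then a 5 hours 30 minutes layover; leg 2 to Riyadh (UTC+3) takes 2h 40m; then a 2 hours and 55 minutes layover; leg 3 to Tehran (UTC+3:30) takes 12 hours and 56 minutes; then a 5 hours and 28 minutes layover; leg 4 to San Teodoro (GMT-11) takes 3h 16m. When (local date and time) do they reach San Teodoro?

Convert departure to UTC: 18:15 − 5:45 = 12:30 UTC on Dec 15.
Add 3 hours and 35 minutes leg 1 → 16:05 UTC.
Add 5 hours 30 minutes layover in Dhaka → 21:35 UTC.
Add 2 hours 40 minutes leg 2 → 00:15 UTC (Dec 16).
Add 2 hours and 55 minutes layover in Riyadh → 03:10 UTC.
Add 12 hours and 56 minutes leg 3 → 16:06 UTC.
Add 5 hours 28 minutes layover in Tehran → 21:34 UTC.
Add 3 hours 16 minutes leg 4 → 00:50 UTC (Dec 17).
San Teodoro is UTC−11:00, so local arrival = 00:50 − 11:00 = 13:50 on Dec 16.

13:50 on Dec 16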